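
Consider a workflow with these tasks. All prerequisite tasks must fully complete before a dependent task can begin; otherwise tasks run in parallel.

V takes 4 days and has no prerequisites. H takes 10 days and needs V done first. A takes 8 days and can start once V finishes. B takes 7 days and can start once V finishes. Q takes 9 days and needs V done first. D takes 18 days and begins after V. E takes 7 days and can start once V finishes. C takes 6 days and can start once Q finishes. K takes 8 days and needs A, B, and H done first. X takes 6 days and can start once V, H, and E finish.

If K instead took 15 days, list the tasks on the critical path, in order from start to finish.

As given, the longest chain is V→H→K = 4+10+8 = 22, so the finish is 22 days.
K is on the critical path; changing it to 15 makes that path 29 days.
The critical path is still V→H→K; finish is now 29 days.

V, H, K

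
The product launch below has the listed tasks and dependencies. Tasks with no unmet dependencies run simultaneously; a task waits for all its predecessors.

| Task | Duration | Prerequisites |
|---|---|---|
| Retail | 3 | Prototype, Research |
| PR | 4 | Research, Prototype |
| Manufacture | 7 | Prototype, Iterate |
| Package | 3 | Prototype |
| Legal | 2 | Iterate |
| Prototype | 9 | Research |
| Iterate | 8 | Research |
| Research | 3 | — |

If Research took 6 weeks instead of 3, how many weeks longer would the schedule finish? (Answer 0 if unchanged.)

3

Actual critical path: Research→Prototype→Manufacture = 3+9+7 = 19 ⇒ 19 weeks.
Research is on the critical path; changing it to 6 makes that path 22 weeks.
The critical path is still Research→Prototype→Manufacture; finish is now 22 weeks.
Change in finish: 22 − 19 = +3 weeks.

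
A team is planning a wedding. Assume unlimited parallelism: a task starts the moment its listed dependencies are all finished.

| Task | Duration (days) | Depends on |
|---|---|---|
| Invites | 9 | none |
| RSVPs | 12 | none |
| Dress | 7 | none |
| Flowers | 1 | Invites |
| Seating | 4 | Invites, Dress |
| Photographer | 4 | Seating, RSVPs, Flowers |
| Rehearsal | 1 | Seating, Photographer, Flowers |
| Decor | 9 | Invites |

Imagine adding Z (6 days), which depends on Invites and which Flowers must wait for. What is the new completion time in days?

Originally the schedule takes 18 days.
With Z inserted, Flowers now waits for max(Invites, Z).
New critical path: Invites→Z→Flowers→Photographer→Rehearsal = 9+6+1+4+1 = 21 ⇒ 21 days.

21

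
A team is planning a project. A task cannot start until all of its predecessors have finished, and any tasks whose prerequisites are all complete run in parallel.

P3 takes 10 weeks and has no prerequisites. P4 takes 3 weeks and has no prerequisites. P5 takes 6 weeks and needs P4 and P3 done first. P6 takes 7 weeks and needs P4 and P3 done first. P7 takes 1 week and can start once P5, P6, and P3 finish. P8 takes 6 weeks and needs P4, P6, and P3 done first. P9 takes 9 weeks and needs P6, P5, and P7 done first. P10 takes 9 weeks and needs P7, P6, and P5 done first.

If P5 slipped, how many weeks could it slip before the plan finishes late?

1

P3→P6→P7→P9 = 10+7+1+9 = 27 sets the makespan at 27 weeks.
Longest path through P5: 26 weeks (earliest finish 16, latest finish 17).
So P5 can slip 17 − 16 = 1 week.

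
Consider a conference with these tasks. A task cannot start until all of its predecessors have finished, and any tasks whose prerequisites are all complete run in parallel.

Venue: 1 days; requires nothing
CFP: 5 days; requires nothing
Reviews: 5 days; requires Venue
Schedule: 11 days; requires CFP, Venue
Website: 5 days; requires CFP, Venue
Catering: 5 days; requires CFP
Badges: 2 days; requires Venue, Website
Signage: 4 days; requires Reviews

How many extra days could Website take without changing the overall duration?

Critical path: CFP→Schedule = 5+11 = 16, so the finish is 16 days.
Website finishes as early as 10 and must finish by 14.
Slack of Website = 9 − 5 = 4 days.

4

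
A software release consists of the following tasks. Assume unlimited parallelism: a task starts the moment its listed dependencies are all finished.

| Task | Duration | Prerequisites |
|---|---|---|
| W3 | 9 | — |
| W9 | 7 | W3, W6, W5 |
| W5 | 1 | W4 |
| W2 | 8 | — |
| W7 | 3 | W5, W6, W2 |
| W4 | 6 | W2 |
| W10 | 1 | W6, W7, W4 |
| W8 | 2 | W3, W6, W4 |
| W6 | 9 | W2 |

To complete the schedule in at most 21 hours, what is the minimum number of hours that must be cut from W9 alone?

3

Current finish: 24 hours; target: 21.
W9 is on every critical path, so each hour cut from W9 cuts the finish by one (this holds down to a finish of 21).
Need 24 − 21 = 3 hours off W9 → W9 becomes 4 hours, finish becomes 21.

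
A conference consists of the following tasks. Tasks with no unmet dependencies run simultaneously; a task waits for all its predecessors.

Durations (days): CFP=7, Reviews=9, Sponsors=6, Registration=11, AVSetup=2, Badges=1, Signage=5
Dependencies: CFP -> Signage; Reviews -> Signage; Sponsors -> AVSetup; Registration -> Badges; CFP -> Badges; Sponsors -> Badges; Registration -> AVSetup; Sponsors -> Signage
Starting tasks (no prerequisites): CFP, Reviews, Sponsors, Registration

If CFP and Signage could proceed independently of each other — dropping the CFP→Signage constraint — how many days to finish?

14

Before: longest chain Reviews→Signage = 9+5 = 14, finish 14.
Dropping CFP→Signage doesn't change Signage's earliest start (9); another predecessor still binds.
New critical path: Reviews→Signage = 9+5 = 14 ⇒ 14 days.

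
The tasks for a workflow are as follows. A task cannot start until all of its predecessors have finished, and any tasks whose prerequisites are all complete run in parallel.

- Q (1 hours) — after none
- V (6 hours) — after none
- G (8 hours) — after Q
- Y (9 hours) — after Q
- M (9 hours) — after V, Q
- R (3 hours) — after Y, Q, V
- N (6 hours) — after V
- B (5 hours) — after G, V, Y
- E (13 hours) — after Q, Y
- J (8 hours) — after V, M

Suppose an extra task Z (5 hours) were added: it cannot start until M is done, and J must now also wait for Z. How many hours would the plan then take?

Originally the plan takes 23 hours.
With Z inserted, J now waits for max(V, M, Z).
New critical path: V→M→Z→J = 6+9+5+8 = 28 ⇒ 28 hours.

28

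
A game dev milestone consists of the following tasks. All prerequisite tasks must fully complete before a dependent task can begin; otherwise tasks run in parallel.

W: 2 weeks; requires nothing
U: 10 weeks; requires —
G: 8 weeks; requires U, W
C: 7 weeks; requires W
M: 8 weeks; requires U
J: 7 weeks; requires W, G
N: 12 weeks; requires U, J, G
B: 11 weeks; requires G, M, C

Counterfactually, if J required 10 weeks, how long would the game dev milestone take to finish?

40

As given, the longest chain is U→G→J→N = 10+8+7+12 = 37, so the finish is 37 weeks.
J is on the critical path; changing it to 10 makes that path 40 weeks.
That remains the longest chain; total 40 weeks.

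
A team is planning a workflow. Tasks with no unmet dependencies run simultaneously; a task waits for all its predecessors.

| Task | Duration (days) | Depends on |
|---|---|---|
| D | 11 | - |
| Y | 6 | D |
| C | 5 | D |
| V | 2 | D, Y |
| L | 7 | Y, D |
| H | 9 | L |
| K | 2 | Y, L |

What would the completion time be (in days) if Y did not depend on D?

27

Before: longest chain D→Y→L→H = 11+6+7+9 = 33, finish 33.
Without D→Y, Y's earliest start moves from 11 to 0.
After: D→L→H = 11+7+9 = 27 → 27 days.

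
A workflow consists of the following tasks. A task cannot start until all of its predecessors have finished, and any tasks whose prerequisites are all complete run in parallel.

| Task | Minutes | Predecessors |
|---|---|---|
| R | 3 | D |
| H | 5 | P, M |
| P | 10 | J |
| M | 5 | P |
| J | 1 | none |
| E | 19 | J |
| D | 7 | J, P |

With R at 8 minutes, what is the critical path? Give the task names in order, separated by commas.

The binding path is J→P→D→R = 1+10+7+3 = 21; finish at 21 minutes.
Since R is critical, the +5 change carries straight to that chain (now 26 minutes).
That remains the longest chain; total 26 minutes.

J, P, D, R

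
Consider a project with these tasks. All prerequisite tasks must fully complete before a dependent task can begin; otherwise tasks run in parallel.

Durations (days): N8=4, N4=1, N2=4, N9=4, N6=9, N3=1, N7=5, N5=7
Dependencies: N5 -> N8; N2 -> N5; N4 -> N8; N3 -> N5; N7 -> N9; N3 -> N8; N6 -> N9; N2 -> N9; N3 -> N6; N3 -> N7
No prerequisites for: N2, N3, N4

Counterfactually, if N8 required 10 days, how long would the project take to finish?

The binding path is N2→N5→N8 = 4+7+4 = 15; finish at 15 days.
N8 is on the critical path; changing it to 10 makes that path 21 days.
That remains the longest chain; total 21 days.

21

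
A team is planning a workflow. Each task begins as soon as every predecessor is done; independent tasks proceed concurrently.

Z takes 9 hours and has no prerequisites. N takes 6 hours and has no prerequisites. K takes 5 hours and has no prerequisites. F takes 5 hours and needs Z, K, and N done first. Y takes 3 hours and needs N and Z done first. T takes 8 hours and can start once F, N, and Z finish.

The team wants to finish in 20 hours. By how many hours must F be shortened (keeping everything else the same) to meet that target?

Current finish: 22 hours; target: 20.
F is on every critical path, so each hour cut from F cuts the finish by one (this holds down to a finish of 18).
Need 22 − 20 = 2 hours off F → F becomes 3 hours, finish becomes 20.

2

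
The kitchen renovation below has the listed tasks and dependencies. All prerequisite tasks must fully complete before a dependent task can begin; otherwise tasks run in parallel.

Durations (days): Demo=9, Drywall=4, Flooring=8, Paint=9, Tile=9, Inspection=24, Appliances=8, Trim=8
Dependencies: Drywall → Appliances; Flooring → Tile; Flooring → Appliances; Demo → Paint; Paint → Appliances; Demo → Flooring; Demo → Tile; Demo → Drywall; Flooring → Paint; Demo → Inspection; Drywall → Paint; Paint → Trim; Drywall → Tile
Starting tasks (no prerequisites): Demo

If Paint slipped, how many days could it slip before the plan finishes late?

0

Demo→Flooring→Paint→Appliances = 9+8+9+8 = 34 sets the makespan at 34 days.
Longest path through Paint: 34 days (earliest finish 26, latest finish 26).
So Paint can slip 26 − 26 = 0 days.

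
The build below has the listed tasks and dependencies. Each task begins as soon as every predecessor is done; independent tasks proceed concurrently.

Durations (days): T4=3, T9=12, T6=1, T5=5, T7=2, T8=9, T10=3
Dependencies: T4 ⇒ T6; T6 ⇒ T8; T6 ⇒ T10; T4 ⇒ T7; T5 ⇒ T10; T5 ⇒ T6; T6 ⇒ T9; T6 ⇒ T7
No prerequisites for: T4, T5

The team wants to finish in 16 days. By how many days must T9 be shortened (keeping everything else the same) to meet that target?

2

Current finish: 18 days; target: 16.
T9 is on every critical path, so each day cut from T9 cuts the finish by one (this holds down to a finish of 15).
Need 18 − 16 = 2 days off T9 → T9 becomes 10 days, finish becomes 16.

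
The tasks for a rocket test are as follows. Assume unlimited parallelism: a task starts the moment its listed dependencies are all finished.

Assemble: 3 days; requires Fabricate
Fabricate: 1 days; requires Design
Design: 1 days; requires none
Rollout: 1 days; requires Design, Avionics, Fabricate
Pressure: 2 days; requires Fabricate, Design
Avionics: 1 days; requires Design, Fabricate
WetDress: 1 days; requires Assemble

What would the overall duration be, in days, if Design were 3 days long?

Baseline: Design→Fabricate→Assemble→WetDress = 1+1+3+1 = 6 → 6 days.
Design is on the critical path; changing it to 3 makes that path 8 days.
No other chain overtakes it, so the finish is 8 days.

8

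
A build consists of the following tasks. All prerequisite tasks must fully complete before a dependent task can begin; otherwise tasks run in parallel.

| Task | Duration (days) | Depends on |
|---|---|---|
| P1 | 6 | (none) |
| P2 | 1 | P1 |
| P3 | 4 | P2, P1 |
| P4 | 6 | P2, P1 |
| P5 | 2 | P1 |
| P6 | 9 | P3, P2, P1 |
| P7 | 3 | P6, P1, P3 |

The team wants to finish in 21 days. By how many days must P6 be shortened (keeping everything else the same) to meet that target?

2

Current finish: 23 days; target: 21.
P6 is on every critical path, so each day cut from P6 cuts the finish by one (this holds down to a finish of 15).
Need 23 − 21 = 2 days off P6 → P6 becomes 7 days, finish becomes 21.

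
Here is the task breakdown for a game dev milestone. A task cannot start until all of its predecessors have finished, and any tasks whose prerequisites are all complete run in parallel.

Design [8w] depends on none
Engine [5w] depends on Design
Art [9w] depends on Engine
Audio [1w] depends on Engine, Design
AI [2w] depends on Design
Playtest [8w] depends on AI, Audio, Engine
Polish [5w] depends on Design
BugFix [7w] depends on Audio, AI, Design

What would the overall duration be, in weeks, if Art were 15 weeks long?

The binding path is Design→Engine→Art = 8+5+9 = 22; finish at 22 weeks.
Since Art is critical, the +6 change carries straight to that chain (now 28 weeks).
That remains the longest chain; total 28 weeks.

28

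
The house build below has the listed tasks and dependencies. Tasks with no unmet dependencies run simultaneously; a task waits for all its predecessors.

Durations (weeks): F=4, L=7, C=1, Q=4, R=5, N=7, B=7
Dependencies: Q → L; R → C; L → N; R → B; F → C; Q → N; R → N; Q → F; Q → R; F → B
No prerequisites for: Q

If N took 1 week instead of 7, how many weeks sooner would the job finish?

As given, the longest chain is Q→L→N = 4+7+7 = 18, so the finish is 18 weeks.
N lies on that path, so at 1 week the path becomes 12 weeks.
Now Q→R→B = 4+5+7 = 16 is longest, so the finish becomes 16 weeks.
Change in finish: 16 − 18 = -2 weeks.

2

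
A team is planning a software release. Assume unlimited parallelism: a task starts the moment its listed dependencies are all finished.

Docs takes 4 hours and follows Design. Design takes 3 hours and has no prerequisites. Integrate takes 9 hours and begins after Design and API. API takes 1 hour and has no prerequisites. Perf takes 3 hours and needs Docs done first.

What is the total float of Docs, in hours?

2

Critical path: Design→Integrate = 3+9 = 12, so the finish is 12 hours.
The longest chain containing Docs totals 10 hours.
Slack of Docs = 5 − 3 = 2 hours.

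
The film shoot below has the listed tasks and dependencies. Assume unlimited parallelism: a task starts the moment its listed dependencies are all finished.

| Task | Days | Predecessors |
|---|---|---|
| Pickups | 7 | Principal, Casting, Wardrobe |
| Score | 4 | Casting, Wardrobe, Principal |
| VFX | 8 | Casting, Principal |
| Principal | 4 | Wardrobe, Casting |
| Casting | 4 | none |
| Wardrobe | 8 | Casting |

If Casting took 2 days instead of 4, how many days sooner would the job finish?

2

Critical path before the change: Casting→Wardrobe→Principal→VFX = 4+8+4+8 = 24 giving 24 days.
Casting is on the critical path; changing it to 2 makes that path 22 days.
No other chain overtakes it, so the finish is 22 days.
Change in finish: 22 − 24 = -2 days.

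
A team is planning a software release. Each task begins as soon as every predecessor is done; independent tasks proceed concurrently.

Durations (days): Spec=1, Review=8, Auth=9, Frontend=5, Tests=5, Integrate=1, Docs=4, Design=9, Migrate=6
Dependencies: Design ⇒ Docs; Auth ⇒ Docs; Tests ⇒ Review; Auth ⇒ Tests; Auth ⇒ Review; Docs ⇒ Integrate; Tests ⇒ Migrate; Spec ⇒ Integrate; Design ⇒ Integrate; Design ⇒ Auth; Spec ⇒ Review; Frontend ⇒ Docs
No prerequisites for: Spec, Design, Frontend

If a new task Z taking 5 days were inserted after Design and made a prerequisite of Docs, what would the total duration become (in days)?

31

Originally the software release takes 31 days.
With Z inserted, Docs now waits for max(Design, Auth, Frontend, Z).
New critical path: Design→Auth→Tests→Review = 9+9+5+8 = 31 ⇒ 31 days.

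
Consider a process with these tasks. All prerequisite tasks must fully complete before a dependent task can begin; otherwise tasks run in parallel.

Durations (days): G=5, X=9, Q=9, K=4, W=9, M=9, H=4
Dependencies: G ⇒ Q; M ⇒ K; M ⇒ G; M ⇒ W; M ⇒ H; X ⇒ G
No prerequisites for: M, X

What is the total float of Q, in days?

M→G→Q = 9+5+9 = 23 sets the makespan at 23 days.
Longest path through Q: 23 days (earliest finish 23, latest finish 23).
So Q can slip 23 − 23 = 0 days.

0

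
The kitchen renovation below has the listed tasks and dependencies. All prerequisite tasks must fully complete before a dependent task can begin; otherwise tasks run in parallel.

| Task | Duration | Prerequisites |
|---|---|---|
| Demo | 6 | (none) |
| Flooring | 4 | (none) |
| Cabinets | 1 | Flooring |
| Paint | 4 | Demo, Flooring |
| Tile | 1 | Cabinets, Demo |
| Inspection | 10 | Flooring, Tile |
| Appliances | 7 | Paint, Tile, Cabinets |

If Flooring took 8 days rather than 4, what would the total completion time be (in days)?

20

The binding path is Demo→Paint→Appliances = 6+4+7 = 17; finish at 17 days.
Flooring has 1 day of float (longest path through it is 16).
New critical path: Flooring→Cabinets→Tile→Inspection = 8+1+1+10 = 20 ⇒ 20 days.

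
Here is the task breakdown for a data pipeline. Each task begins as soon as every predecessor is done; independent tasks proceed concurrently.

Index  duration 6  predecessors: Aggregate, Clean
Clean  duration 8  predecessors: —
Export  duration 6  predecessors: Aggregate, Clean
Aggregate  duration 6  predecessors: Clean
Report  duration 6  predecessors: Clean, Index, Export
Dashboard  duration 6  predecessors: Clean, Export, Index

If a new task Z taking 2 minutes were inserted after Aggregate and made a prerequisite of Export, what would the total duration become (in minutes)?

28

Originally the plan takes 26 minutes.
With Z inserted, Export now waits for max(Aggregate, Clean, Z).
New critical path: Clean→Aggregate→Z→Export→Report = 8+6+2+6+6 = 28 ⇒ 28 minutes.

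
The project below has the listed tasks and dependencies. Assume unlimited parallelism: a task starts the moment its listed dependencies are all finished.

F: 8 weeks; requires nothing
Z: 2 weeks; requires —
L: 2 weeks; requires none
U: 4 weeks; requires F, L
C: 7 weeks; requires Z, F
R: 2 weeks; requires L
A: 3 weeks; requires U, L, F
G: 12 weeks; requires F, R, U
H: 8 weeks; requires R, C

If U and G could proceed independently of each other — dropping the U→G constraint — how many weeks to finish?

23

With the dependency in place, F→U→G = 8+4+12 = 24 sets the finish at 24 weeks.
Without U→G, G's earliest start moves from 12 to 8.
After: F→C→H = 8+7+8 = 23 → 23 weeks.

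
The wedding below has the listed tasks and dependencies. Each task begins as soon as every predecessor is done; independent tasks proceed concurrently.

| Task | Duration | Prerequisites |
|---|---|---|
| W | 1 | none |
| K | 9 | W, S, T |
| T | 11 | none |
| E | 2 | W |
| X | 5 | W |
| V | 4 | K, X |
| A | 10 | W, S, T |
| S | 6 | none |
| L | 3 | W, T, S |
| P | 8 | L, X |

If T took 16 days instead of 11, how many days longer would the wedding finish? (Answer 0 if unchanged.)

5

As given, the longest chain is T→K→V = 11+9+4 = 24, so the finish is 24 days.
Since T is critical, the +5 change carries straight to that chain (now 29 days).
The critical path is still T→K→V; finish is now 29 days.
Change in finish: 29 − 24 = +5 days.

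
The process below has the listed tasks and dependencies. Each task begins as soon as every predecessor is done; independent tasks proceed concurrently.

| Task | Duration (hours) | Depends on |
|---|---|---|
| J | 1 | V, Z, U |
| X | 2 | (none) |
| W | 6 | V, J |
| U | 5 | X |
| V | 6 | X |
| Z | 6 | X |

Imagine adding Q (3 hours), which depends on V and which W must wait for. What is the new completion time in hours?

17

Originally the job takes 15 hours.
With Q inserted, W now waits for max(V, J, Q).
New critical path: X→V→Q→W = 2+6+3+6 = 17 ⇒ 17 hours.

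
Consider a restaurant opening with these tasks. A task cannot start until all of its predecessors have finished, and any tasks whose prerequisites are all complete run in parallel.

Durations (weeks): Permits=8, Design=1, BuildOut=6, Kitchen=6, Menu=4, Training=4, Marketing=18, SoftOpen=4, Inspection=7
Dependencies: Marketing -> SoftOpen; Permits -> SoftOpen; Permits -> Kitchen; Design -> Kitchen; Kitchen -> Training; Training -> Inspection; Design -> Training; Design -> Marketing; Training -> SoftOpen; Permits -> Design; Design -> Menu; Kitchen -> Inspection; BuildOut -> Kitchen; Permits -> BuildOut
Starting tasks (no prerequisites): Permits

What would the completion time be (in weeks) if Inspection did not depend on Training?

Original critical path: Permits→Design→Marketing→SoftOpen = 8+1+18+4 = 31 ⇒ 31 weeks.
Without Training→Inspection, Inspection's earliest start moves from 24 to 20.
After: Permits→Design→Marketing→SoftOpen = 8+1+18+4 = 31 → 31 weeks.

31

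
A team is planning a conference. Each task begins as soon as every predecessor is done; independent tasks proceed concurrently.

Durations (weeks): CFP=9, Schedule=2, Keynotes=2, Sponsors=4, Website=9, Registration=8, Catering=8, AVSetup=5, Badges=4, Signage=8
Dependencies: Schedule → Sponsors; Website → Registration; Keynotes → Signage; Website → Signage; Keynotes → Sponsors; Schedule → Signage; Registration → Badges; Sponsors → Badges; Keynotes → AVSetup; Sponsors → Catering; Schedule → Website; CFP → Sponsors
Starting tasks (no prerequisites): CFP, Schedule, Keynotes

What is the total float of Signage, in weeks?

4

Critical path: Schedule→Website→Registration→Badges = 2+9+8+4 = 23, so the finish is 23 weeks.
Signage finishes as early as 19 and must finish by 23.
Float = 23 − 19 = 4.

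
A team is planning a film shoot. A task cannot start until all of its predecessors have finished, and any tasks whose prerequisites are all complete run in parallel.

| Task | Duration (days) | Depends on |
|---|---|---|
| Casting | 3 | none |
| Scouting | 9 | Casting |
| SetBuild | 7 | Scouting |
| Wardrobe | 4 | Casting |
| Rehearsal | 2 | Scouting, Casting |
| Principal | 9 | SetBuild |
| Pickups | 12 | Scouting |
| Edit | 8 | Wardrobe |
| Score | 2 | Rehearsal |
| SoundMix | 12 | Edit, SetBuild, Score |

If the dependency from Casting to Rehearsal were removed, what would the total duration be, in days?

31

Before: longest chain Casting→Scouting→SetBuild→SoundMix = 3+9+7+12 = 31, finish 31.
Dropping Casting→Rehearsal doesn't change Rehearsal's earliest start (12); another predecessor still binds.
After: Casting→Scouting→SetBuild→SoundMix = 3+9+7+12 = 31 → 31 days.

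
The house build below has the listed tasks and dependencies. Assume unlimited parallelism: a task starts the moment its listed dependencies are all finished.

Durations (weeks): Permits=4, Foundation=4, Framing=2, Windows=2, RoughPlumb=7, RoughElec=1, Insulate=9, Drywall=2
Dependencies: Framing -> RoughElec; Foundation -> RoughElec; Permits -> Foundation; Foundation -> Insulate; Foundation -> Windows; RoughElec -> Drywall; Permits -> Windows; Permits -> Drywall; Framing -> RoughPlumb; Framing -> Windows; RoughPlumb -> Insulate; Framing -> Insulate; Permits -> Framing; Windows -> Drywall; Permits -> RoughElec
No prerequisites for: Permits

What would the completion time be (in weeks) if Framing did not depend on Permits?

Original critical path: Permits→Framing→RoughPlumb→Insulate = 4+2+7+9 = 22 ⇒ 22 weeks.
Without Permits→Framing, Framing's earliest start moves from 4 to 0.
New critical path: Framing→RoughPlumb→Insulate = 2+7+9 = 18 ⇒ 18 weeks.

18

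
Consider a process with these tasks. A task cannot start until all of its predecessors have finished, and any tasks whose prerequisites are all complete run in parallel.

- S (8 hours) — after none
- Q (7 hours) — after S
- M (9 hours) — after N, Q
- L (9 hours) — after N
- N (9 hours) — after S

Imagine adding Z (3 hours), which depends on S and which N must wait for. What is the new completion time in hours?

Originally the schedule takes 26 hours.
With Z inserted, N now waits for max(S, Z).
New critical path: S→Z→N→L = 8+3+9+9 = 29 ⇒ 29 hours.

29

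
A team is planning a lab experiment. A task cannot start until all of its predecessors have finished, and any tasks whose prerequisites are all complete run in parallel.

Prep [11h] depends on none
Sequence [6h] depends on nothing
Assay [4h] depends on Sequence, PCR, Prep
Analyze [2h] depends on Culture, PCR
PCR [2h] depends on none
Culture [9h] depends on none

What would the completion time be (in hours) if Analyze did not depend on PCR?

15

Original critical path: Prep→Assay = 11+4 = 15 ⇒ 15 hours.
Dropping PCR→Analyze doesn't change Analyze's earliest start (9); another predecessor still binds.
After: Prep→Assay = 11+4 = 15 → 15 hours.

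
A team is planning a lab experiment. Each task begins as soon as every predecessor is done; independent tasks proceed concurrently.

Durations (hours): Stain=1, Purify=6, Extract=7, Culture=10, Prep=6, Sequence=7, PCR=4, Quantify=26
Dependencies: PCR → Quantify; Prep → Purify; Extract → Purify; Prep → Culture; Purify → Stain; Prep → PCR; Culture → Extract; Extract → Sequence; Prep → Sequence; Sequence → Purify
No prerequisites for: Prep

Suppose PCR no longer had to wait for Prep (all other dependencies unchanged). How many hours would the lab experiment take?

37

Original critical path: Prep→Culture→Extract→Sequence→Purify→Stain = 6+10+7+7+6+1 = 37 ⇒ 37 hours.
Without Prep→PCR, PCR's earliest start moves from 6 to 0.
After: Prep→Culture→Extract→Sequence→Purify→Stain = 6+10+7+7+6+1 = 37 → 37 hours.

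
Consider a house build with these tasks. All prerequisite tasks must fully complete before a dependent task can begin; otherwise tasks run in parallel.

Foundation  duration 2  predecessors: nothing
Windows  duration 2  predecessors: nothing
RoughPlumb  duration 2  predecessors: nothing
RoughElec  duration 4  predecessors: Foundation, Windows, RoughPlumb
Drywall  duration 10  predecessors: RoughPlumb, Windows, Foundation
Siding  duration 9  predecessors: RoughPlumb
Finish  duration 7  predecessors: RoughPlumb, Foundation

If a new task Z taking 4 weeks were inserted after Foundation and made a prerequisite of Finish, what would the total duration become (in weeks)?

Originally the plan takes 12 weeks.
With Z inserted, Finish now waits for max(RoughPlumb, Foundation, Z).
New critical path: Foundation→Z→Finish = 2+4+7 = 13 ⇒ 13 weeks.

13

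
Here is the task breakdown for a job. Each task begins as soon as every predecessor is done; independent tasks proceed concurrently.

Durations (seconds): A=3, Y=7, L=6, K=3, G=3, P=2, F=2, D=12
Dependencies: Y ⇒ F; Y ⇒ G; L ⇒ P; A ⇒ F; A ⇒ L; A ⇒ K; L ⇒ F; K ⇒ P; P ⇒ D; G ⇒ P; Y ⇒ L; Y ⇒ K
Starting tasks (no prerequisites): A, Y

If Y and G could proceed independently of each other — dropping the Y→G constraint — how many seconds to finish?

With the dependency in place, Y→L→P→D = 7+6+2+12 = 27 sets the finish at 27 seconds.
Without Y→G, G's earliest start moves from 7 to 0.
After: Y→L→P→D = 7+6+2+12 = 27 → 27 seconds.

27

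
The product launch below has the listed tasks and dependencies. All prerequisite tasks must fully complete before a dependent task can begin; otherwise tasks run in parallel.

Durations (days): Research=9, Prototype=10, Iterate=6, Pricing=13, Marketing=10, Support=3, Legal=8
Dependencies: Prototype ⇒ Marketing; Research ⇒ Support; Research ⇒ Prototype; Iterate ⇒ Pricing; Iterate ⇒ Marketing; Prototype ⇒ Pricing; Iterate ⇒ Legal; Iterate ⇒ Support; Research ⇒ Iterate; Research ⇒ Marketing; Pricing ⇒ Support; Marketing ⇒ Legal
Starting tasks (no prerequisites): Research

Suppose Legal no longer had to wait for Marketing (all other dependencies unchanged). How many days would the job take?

35

Before: longest chain Research→Prototype→Marketing→Legal = 9+10+10+8 = 37, finish 37.
Without Marketing→Legal, Legal's earliest start moves from 29 to 15.
The longest chain is now Research→Prototype→Pricing→Support = 9+10+13+3 = 35, so the job takes 35 days.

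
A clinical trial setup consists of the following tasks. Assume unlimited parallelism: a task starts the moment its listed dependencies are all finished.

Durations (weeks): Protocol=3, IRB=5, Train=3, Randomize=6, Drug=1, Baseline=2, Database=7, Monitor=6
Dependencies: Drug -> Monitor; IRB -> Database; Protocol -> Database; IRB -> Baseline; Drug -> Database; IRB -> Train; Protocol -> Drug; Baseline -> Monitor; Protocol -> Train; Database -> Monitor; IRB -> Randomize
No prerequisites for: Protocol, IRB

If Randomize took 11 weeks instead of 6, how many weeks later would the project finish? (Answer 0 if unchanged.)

0

As given, the longest chain is IRB→Database→Monitor = 5+7+6 = 18, so the finish is 18 weeks.
Randomize is off the critical path — its longest chain is 11 weeks, giving 7 of slack.
No other chain overtakes it, so the finish is 18 weeks.
Change in finish: 18 − 18 = +0 weeks.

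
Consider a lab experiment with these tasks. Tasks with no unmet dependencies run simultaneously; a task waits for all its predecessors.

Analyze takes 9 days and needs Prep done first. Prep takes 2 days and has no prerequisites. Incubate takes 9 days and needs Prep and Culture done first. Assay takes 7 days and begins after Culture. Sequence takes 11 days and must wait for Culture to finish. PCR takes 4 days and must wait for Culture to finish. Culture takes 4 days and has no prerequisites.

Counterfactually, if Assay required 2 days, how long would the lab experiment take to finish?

Baseline: Culture→Sequence = 4+11 = 15 → 15 days.
Assay has 4 days of float (longest path through it is 11).
No other chain overtakes it, so the finish is 15 days.

15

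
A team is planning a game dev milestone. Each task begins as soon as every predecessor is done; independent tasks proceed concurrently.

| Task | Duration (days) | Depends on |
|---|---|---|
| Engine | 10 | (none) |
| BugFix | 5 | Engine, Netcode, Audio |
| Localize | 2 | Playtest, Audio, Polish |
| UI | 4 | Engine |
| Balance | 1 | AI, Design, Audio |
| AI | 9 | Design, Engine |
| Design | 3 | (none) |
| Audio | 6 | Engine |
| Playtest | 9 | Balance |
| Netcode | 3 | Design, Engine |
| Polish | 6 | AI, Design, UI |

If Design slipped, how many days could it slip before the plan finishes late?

7

Engine→AI→Balance→Playtest→Localize = 10+9+1+9+2 = 31 sets the makespan at 31 days.
Design finishes as early as 3 and must finish by 10.
Slack of Design = 7 − 0 = 7 days.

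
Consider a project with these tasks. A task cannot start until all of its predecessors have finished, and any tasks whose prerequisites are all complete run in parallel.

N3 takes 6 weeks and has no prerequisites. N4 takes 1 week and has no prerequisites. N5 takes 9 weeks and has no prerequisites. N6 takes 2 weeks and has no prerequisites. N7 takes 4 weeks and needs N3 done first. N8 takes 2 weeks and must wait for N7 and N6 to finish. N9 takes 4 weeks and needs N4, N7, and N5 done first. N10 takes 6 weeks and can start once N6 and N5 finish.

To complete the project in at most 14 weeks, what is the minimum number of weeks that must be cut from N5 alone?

Current finish: 15 weeks; target: 14.
N5 is on every critical path, so each week cut from N5 cuts the finish by one (this holds down to a finish of 14).
Need 15 − 14 = 1 week off N5 → N5 becomes 8 weeks, finish becomes 14.

1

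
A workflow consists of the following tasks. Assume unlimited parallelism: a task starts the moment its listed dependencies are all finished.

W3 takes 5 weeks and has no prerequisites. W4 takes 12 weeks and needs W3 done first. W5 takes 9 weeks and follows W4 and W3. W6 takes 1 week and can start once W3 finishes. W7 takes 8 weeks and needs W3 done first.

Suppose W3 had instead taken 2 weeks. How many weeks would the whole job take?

The binding path is W3→W4→W5 = 5+12+9 = 26; finish at 26 weeks.
W3 lies on that path, so at 2 weeks the path becomes 23 weeks.
The critical path is still W3→W4→W5; finish is now 23 weeks.

23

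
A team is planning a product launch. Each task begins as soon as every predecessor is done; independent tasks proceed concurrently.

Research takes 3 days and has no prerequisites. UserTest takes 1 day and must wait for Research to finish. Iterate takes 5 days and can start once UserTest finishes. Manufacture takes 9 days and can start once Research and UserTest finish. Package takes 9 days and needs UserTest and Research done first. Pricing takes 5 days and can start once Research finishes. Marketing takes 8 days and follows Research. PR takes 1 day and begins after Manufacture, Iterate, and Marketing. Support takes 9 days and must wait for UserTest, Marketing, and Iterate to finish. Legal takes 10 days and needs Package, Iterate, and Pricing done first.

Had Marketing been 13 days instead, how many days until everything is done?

25

Baseline: Research→UserTest→Package→Legal = 3+1+9+10 = 23 → 23 days.
Marketing has 3 days of float (longest path through it is 20).
The binding chain switches to Research→Marketing→Support = 3+13+9 = 25; finish 25 days.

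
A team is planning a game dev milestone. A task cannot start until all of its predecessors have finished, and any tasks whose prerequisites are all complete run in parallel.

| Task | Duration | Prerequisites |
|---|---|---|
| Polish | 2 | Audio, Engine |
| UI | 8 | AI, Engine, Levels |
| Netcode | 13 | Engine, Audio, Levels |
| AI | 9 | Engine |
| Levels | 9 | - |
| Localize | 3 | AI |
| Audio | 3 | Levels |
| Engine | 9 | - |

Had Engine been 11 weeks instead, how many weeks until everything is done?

28

Baseline: Engine→AI→UI = 9+9+8 = 26 → 26 weeks.
Engine is on the critical path; changing it to 11 makes that path 28 weeks.
The critical path is still Engine→AI→UI; finish is now 28 weeks.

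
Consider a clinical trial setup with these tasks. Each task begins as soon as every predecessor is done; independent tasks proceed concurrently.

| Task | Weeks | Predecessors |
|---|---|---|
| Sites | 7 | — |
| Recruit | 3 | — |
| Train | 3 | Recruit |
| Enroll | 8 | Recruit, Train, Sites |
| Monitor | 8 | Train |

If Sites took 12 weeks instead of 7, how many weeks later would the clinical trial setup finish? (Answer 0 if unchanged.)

5

Critical path before the change: Sites→Enroll = 7+8 = 15 giving 15 weeks.
Sites lies on that path, so at 12 weeks the path becomes 20 weeks.
No other chain overtakes it, so the finish is 20 weeks.
Change in finish: 20 − 15 = +5 weeks.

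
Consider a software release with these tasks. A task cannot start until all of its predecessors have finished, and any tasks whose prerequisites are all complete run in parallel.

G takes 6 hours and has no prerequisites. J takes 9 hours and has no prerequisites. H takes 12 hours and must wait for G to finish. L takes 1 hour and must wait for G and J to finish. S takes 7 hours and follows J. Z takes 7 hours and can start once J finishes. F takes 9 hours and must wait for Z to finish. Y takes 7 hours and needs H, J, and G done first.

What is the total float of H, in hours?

0

G→H→Y = 6+12+7 = 25 sets the makespan at 25 hours.
H finishes as early as 18 and must finish by 18.
Float = 25 − 25 = 0.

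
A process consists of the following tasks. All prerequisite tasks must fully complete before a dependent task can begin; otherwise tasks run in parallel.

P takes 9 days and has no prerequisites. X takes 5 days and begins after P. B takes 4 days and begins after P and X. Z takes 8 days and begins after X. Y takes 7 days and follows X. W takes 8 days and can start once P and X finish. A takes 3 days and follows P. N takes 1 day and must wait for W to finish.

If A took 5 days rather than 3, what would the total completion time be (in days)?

23

Baseline: P→X→W→N = 9+5+8+1 = 23 → 23 days.
A has 11 days of float (longest path through it is 12).
The critical path is still P→X→W→N; finish is now 23 days.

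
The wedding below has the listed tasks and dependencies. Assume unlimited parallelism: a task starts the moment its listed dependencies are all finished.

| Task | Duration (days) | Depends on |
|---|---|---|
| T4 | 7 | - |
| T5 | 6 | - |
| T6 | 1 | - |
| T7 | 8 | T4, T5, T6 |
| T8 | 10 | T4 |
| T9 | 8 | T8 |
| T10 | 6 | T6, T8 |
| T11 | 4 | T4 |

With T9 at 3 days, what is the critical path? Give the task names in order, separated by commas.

Critical path before the change: T4→T8→T9 = 7+10+8 = 25 giving 25 days.
T9 lies on that path, so at 3 days the path becomes 20 days.
Now T4→T8→T10 = 7+10+6 = 23 is longest, so the finish becomes 23 days.

T4, T8, T10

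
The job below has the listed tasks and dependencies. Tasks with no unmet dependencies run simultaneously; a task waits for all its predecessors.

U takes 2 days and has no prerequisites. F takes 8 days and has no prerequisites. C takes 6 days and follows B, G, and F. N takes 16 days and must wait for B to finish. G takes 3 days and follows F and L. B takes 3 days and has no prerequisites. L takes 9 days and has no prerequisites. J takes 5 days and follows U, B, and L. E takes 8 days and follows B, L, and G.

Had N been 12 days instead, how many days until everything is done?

The binding path is L→G→E = 9+3+8 = 20; finish at 20 days.
N is off the critical path — its longest chain is 19 days, giving 1 of slack.
No other chain overtakes it, so the finish is 20 days.

20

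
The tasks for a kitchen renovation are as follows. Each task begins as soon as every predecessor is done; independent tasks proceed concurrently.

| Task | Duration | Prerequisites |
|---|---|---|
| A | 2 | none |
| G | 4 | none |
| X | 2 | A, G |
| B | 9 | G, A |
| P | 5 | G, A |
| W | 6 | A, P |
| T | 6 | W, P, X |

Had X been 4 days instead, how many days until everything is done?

21

Critical path before the change: G→P→W→T = 4+5+6+6 = 21 giving 21 days.
X is off the critical path — its longest chain is 12 days, giving 9 of slack.
That remains the longest chain; total 21 days.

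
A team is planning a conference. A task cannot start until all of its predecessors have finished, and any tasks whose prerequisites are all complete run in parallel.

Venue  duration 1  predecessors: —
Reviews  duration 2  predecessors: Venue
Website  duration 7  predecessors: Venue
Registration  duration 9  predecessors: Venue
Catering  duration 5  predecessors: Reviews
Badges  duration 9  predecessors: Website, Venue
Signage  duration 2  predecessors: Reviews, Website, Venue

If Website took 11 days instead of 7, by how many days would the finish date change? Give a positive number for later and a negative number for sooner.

Actual critical path: Venue→Website→Badges = 1+7+9 = 17 ⇒ 17 days.
Website is on the critical path; changing it to 11 makes that path 21 days.
That remains the longest chain; total 21 days.
Change in finish: 21 − 17 = +4 days.

4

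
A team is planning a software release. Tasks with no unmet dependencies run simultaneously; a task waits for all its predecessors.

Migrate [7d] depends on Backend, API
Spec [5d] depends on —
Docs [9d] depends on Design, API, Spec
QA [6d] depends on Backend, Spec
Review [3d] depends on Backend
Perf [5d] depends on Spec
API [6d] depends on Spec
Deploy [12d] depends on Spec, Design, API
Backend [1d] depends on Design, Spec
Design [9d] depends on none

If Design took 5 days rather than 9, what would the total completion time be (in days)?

Baseline: Spec→API→Deploy = 5+6+12 = 23 → 23 days.
Design has 2 days of float (longest path through it is 21).
The critical path is still Spec→API→Deploy; finish is now 23 days.

23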